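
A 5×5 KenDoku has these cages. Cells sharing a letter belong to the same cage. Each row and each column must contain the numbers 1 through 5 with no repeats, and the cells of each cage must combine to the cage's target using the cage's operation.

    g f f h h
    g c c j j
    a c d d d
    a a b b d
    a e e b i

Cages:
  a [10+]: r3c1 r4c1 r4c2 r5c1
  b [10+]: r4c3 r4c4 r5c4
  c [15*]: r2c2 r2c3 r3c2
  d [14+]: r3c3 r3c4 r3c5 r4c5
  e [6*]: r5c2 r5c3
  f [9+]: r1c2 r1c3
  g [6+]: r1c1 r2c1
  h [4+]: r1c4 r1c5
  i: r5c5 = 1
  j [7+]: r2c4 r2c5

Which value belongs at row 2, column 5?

2

I is a freebie, which forces r5c5 = 1.
The two cells of cage h must have sum 4, which forces r1c4 = 1.
Column 5 already has 1, which forces r1c5 = 3.
In row 1, 2 can only go at r1c1, so r1c1 = 2.
Cage g's pair has sum 6, which forces r2c1 = 4.
Cage a has sum 10, so r3c1 = 1.
Cage a has sum 10, so r4c2 = 1.
Cage c has product 15, so r2c3 = 1.
Row 2 needs a 3, and only r2c2 is open for it.
3 is placed in column 2; hence r3c2 = 5.
3 is placed in column 2; hence r5c2 = 2.
The two cells of cage e must have product 6, which forces r5c3 = 3.
Column 2 now contains 5, which forces r1c2 = 4.
The two cells of cage f must have sum 9, leaving r1c3 = 5.
The 4 cells of cage d must have sum 14, which forces r3c4 = 3.
Cage a has sum 10; hence r4c1 = 3.
3 is placed in column 4, so r4c4 = 2.
The 4 cells of cage d must have sum 14, so r4c5 = 5.
Row 5 now contains 3, leaving r5c1 = 5.
5 is placed in row 5; hence r5c4 = 4.
Column 4 already has 2, leaving r2c4 = 5.
Column 5 now contains 5, so r2c5 = 2.
Column 5 already has 2, leaving r3c5 = 4.
Row 4 already has 2; hence r4c3 = 4.
Row 3 already has 4, which forces r3c3 = 2.
Filled in: 2 4 5 1 3 / 4 3 1 5 2 / 1 5 2 3 4 / 3 1 4 2 5 / 5 2 3 4 1.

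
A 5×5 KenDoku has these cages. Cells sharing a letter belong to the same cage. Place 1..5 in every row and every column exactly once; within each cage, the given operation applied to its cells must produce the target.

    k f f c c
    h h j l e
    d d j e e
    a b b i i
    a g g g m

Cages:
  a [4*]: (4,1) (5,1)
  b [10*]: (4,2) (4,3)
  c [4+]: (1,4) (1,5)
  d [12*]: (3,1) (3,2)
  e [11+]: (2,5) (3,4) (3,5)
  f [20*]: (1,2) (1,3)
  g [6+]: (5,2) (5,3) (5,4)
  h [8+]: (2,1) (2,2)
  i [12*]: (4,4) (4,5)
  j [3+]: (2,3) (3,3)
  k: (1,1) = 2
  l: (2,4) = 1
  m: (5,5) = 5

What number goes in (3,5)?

K is a freebie, leaving (1,1) = 2.
Cage l is given, leaving (2,4) = 1.
Cage m is given; hence (5,5) = 5.
1 is placed in column 4, leaving (1,4) = 3.
Cage c's pair has sum 4, leaving (1,5) = 1.
1 is placed in row 2, which forces (2,3) = 2.
2 is placed in row 2, leaving (2,5) = 4.
Cage j needs two cells with sum 3; hence (3,3) = 1.
Column 3 now contains 2; hence (4,3) = 5.
Column 4 already has 3; hence (4,4) = 4.
Column 5 already has 4, leaving (4,5) = 3.
1 is placed in column 3, so (5,3) = 3.
Column 4 already has 3, so (5,4) = 2.
Cage f's pair has product 20, so (1,2) = 5.
Column 3 already has 5, which forces (1,3) = 4.
Column 2 now contains 5, so (2,2) = 3.
Column 2 now contains 3, which forces (3,2) = 4.
4 is placed in column 4, which forces (3,4) = 5.
3 is placed in column 5, which forces (3,5) = 2.
Row 4 already has 4, which forces (4,1) = 1.
5 is placed in row 4; hence (4,2) = 2.
Cage a's pair has product 4, which forces (5,1) = 4.
2 is placed in row 5, leaving (5,2) = 1.
Row 2 now contains 3; hence (2,1) = 5.
Row 3 now contains 4, leaving (3,1) = 3.
The full grid is 2 5 4 3 1 / 5 3 2 1 4 / 3 4 1 5 2 / 1 2 5 4 3 / 4 1 3 2 5.

2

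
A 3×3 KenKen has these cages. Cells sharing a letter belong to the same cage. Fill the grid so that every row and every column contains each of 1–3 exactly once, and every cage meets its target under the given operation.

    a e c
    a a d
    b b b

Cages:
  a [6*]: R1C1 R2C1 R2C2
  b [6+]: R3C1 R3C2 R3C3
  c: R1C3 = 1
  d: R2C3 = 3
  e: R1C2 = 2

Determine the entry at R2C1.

2

E is a freebie, which forces R1C2 = 2.
C is a freebie; hence R1C3 = 1.
D is a freebie, so R2C3 = 3.
Column 3 already has 3, leaving R3C3 = 2.
Row 1 now contains 1, leaving R1C1 = 3.
The 3 cells of cage a must have product 6; hence R2C1 = 2.
Row 2 already has 3, so R2C2 = 1.
3 is placed in column 1; hence R3C1 = 1.
1 is placed in column 2, leaving R3C2 = 3.
Filled in: 3 2 1 / 2 1 3 / 1 3 2.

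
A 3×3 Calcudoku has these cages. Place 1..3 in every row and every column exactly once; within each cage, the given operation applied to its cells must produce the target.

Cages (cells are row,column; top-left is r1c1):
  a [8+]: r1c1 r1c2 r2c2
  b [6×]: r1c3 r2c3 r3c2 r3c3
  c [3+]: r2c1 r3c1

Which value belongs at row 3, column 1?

2

Cage a has sum 8, which forces r1c1 = 3.
Cage a has sum 8, leaving r1c2 = 2.
Row 1 already has 2, so r1c3 = 1.
Cage a has sum 8, so r2c2 = 3.
3 is placed in row 2; hence r2c3 = 2.
Cage b needs product 6, so r3c2 = 1.
2 is placed in column 3, leaving r3c3 = 3.
Row 2 now contains 2; hence r2c1 = 1.
1 is placed in row 3, which forces r3c1 = 2.
The full grid is 3 2 1 / 1 3 2 / 2 1 3.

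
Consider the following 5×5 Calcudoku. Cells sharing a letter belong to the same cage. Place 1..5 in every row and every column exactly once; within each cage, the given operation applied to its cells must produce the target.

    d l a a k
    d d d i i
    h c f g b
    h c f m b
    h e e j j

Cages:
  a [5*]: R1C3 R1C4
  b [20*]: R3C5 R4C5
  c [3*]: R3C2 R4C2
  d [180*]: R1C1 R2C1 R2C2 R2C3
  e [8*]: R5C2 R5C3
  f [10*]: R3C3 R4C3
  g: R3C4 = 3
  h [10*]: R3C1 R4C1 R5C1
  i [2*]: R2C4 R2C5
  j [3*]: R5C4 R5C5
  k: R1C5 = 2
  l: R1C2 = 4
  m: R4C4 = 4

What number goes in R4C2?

3

Cage d has product 180, leaving R1C1 = 3.
Cage l is a single given cell, leaving R1C2 = 4.
K is a freebie, which forces R1C5 = 2.
2 is placed in column 5, so R2C5 = 1.
G is a freebie; hence R3C4 = 3.
Cage m is a single given cell, leaving R4C4 = 4.
4 is placed in row 4; hence R4C5 = 5.
4 is placed in column 2, which forces R5C2 = 2.
Row 5 already has 2; hence R5C3 = 4.
3 is placed in column 4, which forces R5C4 = 1.
Column 5 already has 1, so R5C5 = 3.
Cage a needs two cells with product 5, so R1C3 = 1.
Column 4 already has 1, so R1C4 = 5.
The 4 cells of cage d must have product 180, leaving R2C1 = 4.
Row 2 now contains 1; hence R2C4 = 2.
Row 3 already has 3, so R3C2 = 1.
Cage f needs two cells with product 10, which forces R3C3 = 5.
5 is placed in column 5; hence R3C5 = 4.
Cage c's pair has product 3, which forces R4C2 = 3.
Row 4 now contains 5, leaving R4C3 = 2.
1 is placed in row 5, which forces R5C1 = 5.
Column 2 already has 3, so R2C2 = 5.
Column 3 already has 5, leaving R2C3 = 3.
Row 3 already has 1; hence R3C1 = 2.
Row 4 now contains 2, so R4C1 = 1.
Completed grid: 3 4 1 5 2 / 4 5 3 2 1 / 2 1 5 3 4 / 1 3 2 4 5 / 5 2 4 1 3.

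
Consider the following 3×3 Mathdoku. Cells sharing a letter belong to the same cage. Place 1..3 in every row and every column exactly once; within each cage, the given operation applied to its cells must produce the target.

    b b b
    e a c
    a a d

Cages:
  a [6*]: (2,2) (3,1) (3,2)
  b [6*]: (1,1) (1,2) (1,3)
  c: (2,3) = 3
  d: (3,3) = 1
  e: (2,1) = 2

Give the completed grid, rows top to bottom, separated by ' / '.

1 3 2 / 2 1 3 / 3 2 1

Cage e is a single given cell, so (2,1) = 2.
Cage c is given, leaving (2,3) = 3.
Cage d is given, which forces (3,3) = 1.
Column 3 already has 1; hence (1,3) = 2.
Row 2 already has 3, so (2,2) = 1.
Row 3 already has 1; hence (3,1) = 3.
The 3 cells of cage a must have product 6, leaving (3,2) = 2.
Column 1 already has 3, so (1,1) = 1.
Column 2 now contains 1, leaving (1,2) = 3.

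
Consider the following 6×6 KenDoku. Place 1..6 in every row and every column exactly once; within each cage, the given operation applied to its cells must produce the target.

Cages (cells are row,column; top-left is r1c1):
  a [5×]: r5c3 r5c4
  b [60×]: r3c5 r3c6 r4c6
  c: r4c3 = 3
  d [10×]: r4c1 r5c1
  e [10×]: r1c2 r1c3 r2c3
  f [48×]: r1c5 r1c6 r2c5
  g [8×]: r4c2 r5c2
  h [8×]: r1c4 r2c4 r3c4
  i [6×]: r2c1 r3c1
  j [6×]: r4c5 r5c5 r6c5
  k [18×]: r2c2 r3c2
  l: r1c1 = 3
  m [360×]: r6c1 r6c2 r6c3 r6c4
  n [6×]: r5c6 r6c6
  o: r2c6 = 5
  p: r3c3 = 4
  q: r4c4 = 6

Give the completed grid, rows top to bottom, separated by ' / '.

3 1 5 4 6 2 / 6 3 2 1 4 5 / 1 6 4 2 5 3 / 5 2 3 6 1 4 / 2 4 1 5 3 6 / 4 5 6 3 2 1

Cage l is a single given cell; hence r1c1 = 3.
O is a freebie, which forces r2c6 = 5.
Cage p is given; hence r3c3 = 4.
Cage c is given, so r4c3 = 3.
Cage q is given, leaving r4c4 = 6.
Cage b has product 60, which forces r3c5 = 5.
Row 2 needs a 3, and only r2c2 is open for it.
3 is placed in column 2, leaving r3c2 = 6.
Row 3 already has 6, which forces r3c6 = 3.
Cage m needs product 360, leaving r6c4 = 3.
The two cells of cage i must have product 6; hence r2c1 = 6.
Row 3 already has 6, leaving r3c1 = 1.
1 is placed in row 3, which forces r3c4 = 2.
Cage b needs product 60, so r4c6 = 4.
Cage j has product 6, which forces r5c5 = 3.
4 is placed in row 4, so r4c2 = 2.
Row 4 now contains 2, leaving r4c5 = 1.
Cage g needs two cells with product 8, leaving r5c2 = 4.
Column 2 already has 4, so r6c2 = 5.
Cage m has product 360; hence r6c3 = 6.
1 is placed in column 5, which forces r6c5 = 2.
6 is placed in row 6, which forces r6c6 = 1.
Column 2 already has 5, which forces r1c2 = 1.
Cage e has product 10; hence r1c3 = 5.
1 is placed in row 1, leaving r1c4 = 4.
Cage f has product 48; hence r1c5 = 6.
The 3 cells of cage f must have product 48, leaving r1c6 = 2.
Cage e needs product 10; hence r2c3 = 2.
Column 4 already has 4, leaving r2c4 = 1.
Column 5 already has 2, which forces r2c5 = 4.
Row 4 now contains 2, so r4c1 = 5.
Cage d needs two cells with product 10; hence r5c1 = 2.
Column 3 now contains 5; hence r5c3 = 1.
Column 4 already has 1, which forces r5c4 = 5.
Column 6 already has 1, leaving r5c6 = 6.
Row 6 now contains 5, which forces r6c1 = 4.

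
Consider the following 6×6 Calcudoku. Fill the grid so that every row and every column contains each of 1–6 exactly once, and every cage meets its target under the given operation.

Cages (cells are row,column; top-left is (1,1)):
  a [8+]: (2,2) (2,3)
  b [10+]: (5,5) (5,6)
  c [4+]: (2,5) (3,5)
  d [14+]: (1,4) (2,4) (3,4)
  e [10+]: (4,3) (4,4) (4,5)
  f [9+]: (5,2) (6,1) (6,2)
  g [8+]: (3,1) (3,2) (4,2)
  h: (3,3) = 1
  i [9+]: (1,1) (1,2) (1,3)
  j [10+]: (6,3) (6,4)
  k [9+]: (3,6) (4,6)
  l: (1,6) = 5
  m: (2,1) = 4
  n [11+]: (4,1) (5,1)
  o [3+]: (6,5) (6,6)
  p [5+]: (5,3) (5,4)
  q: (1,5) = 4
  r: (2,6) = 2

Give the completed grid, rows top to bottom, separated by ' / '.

1 6 2 3 4 5 / 4 3 5 6 1 2 / 2 4 1 5 3 6 / 6 2 4 1 5 3 / 5 1 3 2 6 4 / 3 5 6 4 2 1

Q is a freebie; hence (1,5) = 4.
L is a freebie; hence (1,6) = 5.
Cage m is a single given cell, so (2,1) = 4.
R is a freebie, leaving (2,6) = 2.
Cage h is given; hence (3,3) = 1.
Row 3 already has 1, which forces (3,5) = 3.
Column 5 now contains 4, so (5,5) = 6.
6 is placed in row 5, which forces (5,6) = 4.
Column 6 already has 2, which forces (6,6) = 1.
3 is placed in column 5, which forces (2,5) = 1.
Column 6 now contains 4, so (3,6) = 6.
Cage n needs two cells with sum 11, leaving (4,1) = 6.
Cage k needs two cells with sum 9, so (4,6) = 3.
6 is placed in row 5, leaving (5,1) = 5.
Row 6 already has 1, which forces (6,5) = 2.
5 is placed in column 1, so (3,1) = 2.
Row 3 already has 6, so (3,4) = 5.
The 3 cells of cage e must have sum 10; hence (4,3) = 4.
Cage e has sum 10, leaving (4,4) = 1.
Column 5 already has 2, so (4,5) = 5.
Row 6 now contains 2, leaving (6,1) = 3.
Column 3 now contains 4, leaving (6,3) = 6.
Row 6 already has 6, leaving (6,4) = 4.
2 is placed in column 1, leaving (1,1) = 1.
Cage i has sum 9, so (1,2) = 6.
Column 3 already has 6; hence (1,3) = 2.
Row 1 now contains 6, leaving (1,4) = 3.
3 is placed in column 4, which forces (2,4) = 6.
5 is placed in row 3, so (3,2) = 4.
Row 4 already has 1, leaving (4,2) = 2.
Cage f needs sum 9, so (5,2) = 1.
Column 3 now contains 2, leaving (5,3) = 3.
3 is placed in column 4, leaving (5,4) = 2.
Row 6 already has 4, leaving (6,2) = 5.
Column 2 now contains 5; hence (2,2) = 3.
Column 3 now contains 3, which forces (2,3) = 5.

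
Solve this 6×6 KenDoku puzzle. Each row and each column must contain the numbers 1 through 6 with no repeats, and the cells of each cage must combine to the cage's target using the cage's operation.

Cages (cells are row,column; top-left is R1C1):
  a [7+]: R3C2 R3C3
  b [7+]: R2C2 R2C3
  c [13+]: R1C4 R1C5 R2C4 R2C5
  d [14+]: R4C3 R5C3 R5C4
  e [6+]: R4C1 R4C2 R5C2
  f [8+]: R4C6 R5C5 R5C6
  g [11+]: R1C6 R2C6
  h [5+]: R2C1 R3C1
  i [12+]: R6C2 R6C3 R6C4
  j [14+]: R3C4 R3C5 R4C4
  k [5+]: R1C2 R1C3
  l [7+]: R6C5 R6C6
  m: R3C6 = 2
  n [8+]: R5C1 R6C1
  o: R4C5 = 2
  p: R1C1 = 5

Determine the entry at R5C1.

Cage p is given, so R1C1 = 5.
Row 1 already has 5, so R1C6 = 6.
Column 6 already has 6, which forces R2C6 = 5.
Cage m is given, leaving R3C6 = 2.
Cage o is given, leaving R4C5 = 2.
In column 2, 5 can only go at R6C2, so R6C2 = 5.
The only place for 2 in row 6 is R6C1.
2 is placed in column 1, leaving R5C1 = 6.
In row 2, 2 can only go at R2C4, so R2C4 = 2.
In row 5, 2 can only go at R5C2, so R5C2 = 2.
Row 1 needs a 2, and only R1C3 is open for it.
Cage k needs two cells with sum 5, which forces R1C2 = 3.
Column 2 already has 3, so R4C2 = 1.
Cage c has sum 13, leaving R2C5 = 6.
Row 4 already has 1, leaving R4C1 = 3.
Row 4 already has 3, so R4C6 = 4.
6 is placed in row 2, which forces R2C2 = 4.
Cage b's pair has sum 7, so R2C3 = 3.
Column 2 now contains 4, leaving R3C2 = 6.
Column 3 already has 3, leaving R3C3 = 1.
Cage l's pair has sum 7, which forces R6C5 = 4.
The two cells of cage l must have sum 7, so R6C6 = 3.
Cage c has sum 13; hence R1C4 = 4.
Column 5 now contains 4; hence R1C5 = 1.
Row 2 already has 4; hence R2C1 = 1.
Row 3 now contains 1; hence R3C1 = 4.
Cage f needs sum 8, leaving R5C5 = 3.
3 is placed in column 6, so R5C6 = 1.
Row 6 now contains 4; hence R6C3 = 6.
Cage i needs sum 12, leaving R6C4 = 1.
Cage j needs sum 14, so R3C4 = 3.
Column 5 already has 3, so R3C5 = 5.
6 is placed in column 3; hence R4C3 = 5.
Cage j needs sum 14, leaving R4C4 = 6.
Cage d has sum 14; hence R5C3 = 4.
3 is placed in row 5, which forces R5C4 = 5.
Completed grid: 5 3 2 4 1 6 / 1 4 3 2 6 5 / 4 6 1 3 5 2 / 3 1 5 6 2 4 / 6 2 4 5 3 1 / 2 5 6 1 4 3.

6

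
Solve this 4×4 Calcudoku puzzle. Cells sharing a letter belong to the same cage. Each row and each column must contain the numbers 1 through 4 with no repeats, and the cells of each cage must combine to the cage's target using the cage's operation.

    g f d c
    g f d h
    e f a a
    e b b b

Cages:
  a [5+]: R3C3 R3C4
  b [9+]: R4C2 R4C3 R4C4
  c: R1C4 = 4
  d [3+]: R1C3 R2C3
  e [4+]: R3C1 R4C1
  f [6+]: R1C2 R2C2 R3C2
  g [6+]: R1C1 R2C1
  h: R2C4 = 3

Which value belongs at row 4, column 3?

C is a freebie, so R1C4 = 4.
Cage h is given, which forces R2C4 = 3.
3 is placed in column 4, which forces R4C4 = 2.
Row 1 now contains 4, leaving R1C1 = 2.
2 is placed in row 1, so R1C3 = 1.
Cage g needs two cells with sum 6, so R2C1 = 4.
Column 3 now contains 1, so R2C3 = 2.
Cage a's pair has sum 5, leaving R3C3 = 4.
Column 4 already has 2, which forces R3C4 = 1.
Column 3 now contains 4, so R4C3 = 3.
1 is placed in row 1, which forces R1C2 = 3.
Row 2 already has 2; hence R2C2 = 1.
1 is placed in row 3; hence R3C1 = 3.
The 3 cells of cage f must have sum 6; hence R3C2 = 2.
3 is placed in row 4, so R4C1 = 1.
3 is placed in row 4, so R4C2 = 4.
The full grid is 2 3 1 4 / 4 1 2 3 / 3 2 4 1 / 1 4 3 2.

3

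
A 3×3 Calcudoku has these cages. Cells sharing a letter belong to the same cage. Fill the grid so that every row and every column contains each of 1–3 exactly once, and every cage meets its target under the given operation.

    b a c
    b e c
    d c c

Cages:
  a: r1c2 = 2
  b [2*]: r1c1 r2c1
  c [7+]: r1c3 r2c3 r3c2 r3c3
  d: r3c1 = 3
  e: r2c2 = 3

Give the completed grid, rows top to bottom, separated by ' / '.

Cage a is given; hence r1c2 = 2.
Cage e is given, leaving r2c2 = 3.
Cage d is given; hence r3c1 = 3.
Cage c has sum 7, which forces r3c2 = 1.
Row 3 already has 3, which forces r3c3 = 2.
Row 1 already has 2; hence r1c1 = 1.
The 4 cells of cage c must have sum 7, leaving r1c3 = 3.
Cage b needs two cells with product 2, which forces r2c1 = 2.
Column 3 already has 2; hence r2c3 = 1.

1 2 3 / 2 3 1 / 3 1 2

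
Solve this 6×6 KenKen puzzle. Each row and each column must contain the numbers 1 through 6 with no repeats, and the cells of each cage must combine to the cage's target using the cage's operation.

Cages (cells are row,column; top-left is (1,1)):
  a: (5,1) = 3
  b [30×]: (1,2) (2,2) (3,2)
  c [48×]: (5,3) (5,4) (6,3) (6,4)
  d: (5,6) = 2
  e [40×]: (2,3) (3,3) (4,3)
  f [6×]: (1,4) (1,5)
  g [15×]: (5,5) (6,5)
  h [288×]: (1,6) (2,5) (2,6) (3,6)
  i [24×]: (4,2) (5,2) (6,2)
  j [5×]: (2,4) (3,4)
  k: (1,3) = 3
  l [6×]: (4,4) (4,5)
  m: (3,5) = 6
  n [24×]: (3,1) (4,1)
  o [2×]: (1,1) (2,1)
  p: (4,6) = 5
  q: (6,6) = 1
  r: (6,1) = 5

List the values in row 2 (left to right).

1 3 2 5 4 6

K is a freebie, so (1,3) = 3.
Cage m is a single given cell; hence (3,5) = 6.
Cage p is given, leaving (4,6) = 5.
A is a freebie; hence (5,1) = 3.
3 is placed in row 5, which forces (5,5) = 5.
D is a freebie, so (5,6) = 2.
R is a freebie, leaving (6,1) = 5.
5 is placed in column 5, which forces (6,5) = 3.
Q is a freebie, which forces (6,6) = 1.
The two cells of cage f must have product 6, which forces (1,4) = 6.
The two cells of cage f must have product 6, which forces (1,5) = 1.
6 is placed in row 1, so (1,6) = 4.
Column 5 already has 6, leaving (2,5) = 4.
6 is placed in row 3, which forces (3,1) = 4.
Column 6 already has 4, so (3,6) = 3.
Cage n's pair has product 24, leaving (4,1) = 6.
Column 4 already has 6; hence (4,4) = 3.
Column 5 already has 1; hence (4,5) = 2.
Row 1 already has 1; hence (1,1) = 2.
Row 1 now contains 2, which forces (1,2) = 5.
Cage o needs two cells with product 2, which forces (2,1) = 1.
1 is placed in row 2, which forces (2,4) = 5.
Column 6 now contains 3, leaving (2,6) = 6.
5 is placed in column 4, leaving (3,4) = 1.
2 is placed in row 4, leaving (4,3) = 4.
1 is placed in column 4; hence (5,4) = 4.
4 is placed in column 4, leaving (6,4) = 2.
6 is placed in row 2; hence (2,2) = 3.
5 is placed in row 2, which forces (2,3) = 2.
Row 3 already has 1, so (3,2) = 2.
Cage e needs product 40, so (3,3) = 5.
Row 4 already has 4, leaving (4,2) = 1.
The 3 cells of cage i must have product 24, so (5,2) = 6.
Cage c has product 48, which forces (5,3) = 1.
Cage i has product 24, so (6,2) = 4.
Row 6 now contains 2, leaving (6,3) = 6.
Filled in: 2 5 3 6 1 4 / 1 3 2 5 4 6 / 4 2 5 1 6 3 / 6 1 4 3 2 5 / 3 6 1 4 5 2 / 5 4 6 2 3 1.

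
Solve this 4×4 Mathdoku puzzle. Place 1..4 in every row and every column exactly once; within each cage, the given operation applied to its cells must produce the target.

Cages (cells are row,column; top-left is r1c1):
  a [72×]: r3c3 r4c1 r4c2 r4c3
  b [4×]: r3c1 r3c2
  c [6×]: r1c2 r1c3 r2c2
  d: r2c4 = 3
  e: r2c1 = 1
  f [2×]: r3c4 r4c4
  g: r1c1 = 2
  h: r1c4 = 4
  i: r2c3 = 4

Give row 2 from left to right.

Cage g is given, leaving r1c1 = 2.
Cage h is a single given cell; hence r1c4 = 4.
Cage e is given; hence r2c1 = 1.
Cage i is a single given cell; hence r2c3 = 4.
Cage d is a single given cell, so r2c4 = 3.
Column 1 already has 1, leaving r3c1 = 4.
4 is placed in row 3, so r3c2 = 1.
The 4 cells of cage a must have product 72; hence r3c3 = 3.
1 is placed in row 3, so r3c4 = 2.
4 is placed in column 1, which forces r4c1 = 3.
Column 3 already has 4, so r4c3 = 2.
Column 4 now contains 2, so r4c4 = 1.
Column 2 now contains 1, which forces r1c2 = 3.
Column 3 already has 3, which forces r1c3 = 1.
Row 2 now contains 3; hence r2c2 = 2.
Row 4 now contains 2, leaving r4c2 = 4.
The full grid is 2 3 1 4 / 1 2 4 3 / 4 1 3 2 / 3 4 2 1.

1 2 4 3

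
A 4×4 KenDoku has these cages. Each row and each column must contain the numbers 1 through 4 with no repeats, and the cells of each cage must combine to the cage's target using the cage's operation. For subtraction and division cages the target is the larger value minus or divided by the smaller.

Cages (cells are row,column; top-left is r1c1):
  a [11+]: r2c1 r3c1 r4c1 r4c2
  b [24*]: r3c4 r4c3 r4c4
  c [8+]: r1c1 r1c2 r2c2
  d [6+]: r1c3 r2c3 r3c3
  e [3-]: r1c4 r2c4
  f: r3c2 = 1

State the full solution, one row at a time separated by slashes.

2 4 3 1 / 3 2 1 4 / 4 1 2 3 / 1 3 4 2

Cage f is a single given cell, leaving r3c2 = 1.
In row 4, 1 can only go at r4c1, so r4c1 = 1.
The only place for 4 in column 3 is r4c3.
Row 4 now contains 4, which forces r4c2 = 3.
Row 4 now contains 3; hence r4c4 = 2.
Cage c needs sum 8, leaving r1c1 = 2.
Cage c needs sum 8, which forces r1c2 = 4.
Row 1 already has 4, which forces r1c4 = 1.
3 is placed in column 2, which forces r2c2 = 2.
Column 4 now contains 1, leaving r2c4 = 4.
Column 4 already has 2, leaving r3c4 = 3.
Row 1 now contains 1, which forces r1c3 = 3.
Row 2 already has 4; hence r2c1 = 3.
Cage d needs sum 6, so r2c3 = 1.
Row 3 already has 3, which forces r3c1 = 4.
Row 3 already has 3, leaving r3c3 = 2.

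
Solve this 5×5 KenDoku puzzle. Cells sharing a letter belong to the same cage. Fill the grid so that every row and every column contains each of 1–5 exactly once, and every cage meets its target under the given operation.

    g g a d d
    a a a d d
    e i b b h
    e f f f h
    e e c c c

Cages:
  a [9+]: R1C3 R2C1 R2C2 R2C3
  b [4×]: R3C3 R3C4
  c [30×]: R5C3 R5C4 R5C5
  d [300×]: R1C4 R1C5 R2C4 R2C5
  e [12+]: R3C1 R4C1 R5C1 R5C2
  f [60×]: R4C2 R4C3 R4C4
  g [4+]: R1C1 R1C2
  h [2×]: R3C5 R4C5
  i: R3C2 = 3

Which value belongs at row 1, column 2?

Cage i is given; hence R3C2 = 3.
Cage g needs two cells with sum 4, so R1C1 = 3.
3 is placed in column 2, so R1C2 = 1.
Row 1 already has 1; hence R1C3 = 2.
In row 3, 5 can only go at R3C1, so R3C1 = 5.
Row 3 needs a 2, and only R3C5 is open for it.
Column 5 already has 2, leaving R4C5 = 1.
The 3 cells of cage c must have product 30; hence R5C4 = 2.
Cage e has sum 12, which forces R4C1 = 2.
Cage e needs sum 12, so R5C1 = 1.
Row 5 now contains 2; hence R5C2 = 4.
Column 1 already has 1; hence R2C1 = 4.
Column 2 already has 4, so R2C2 = 2.
Cage a has sum 9, so R2C3 = 1.
Column 3 now contains 1, which forces R3C3 = 4.
Row 3 now contains 4, leaving R3C4 = 1.
Column 2 already has 4, which forces R4C2 = 5.
Column 3 now contains 4, leaving R4C3 = 3.
Row 4 already has 3, which forces R4C4 = 4.
Column 3 already has 3, leaving R5C3 = 5.
Row 5 now contains 5, which forces R5C5 = 3.
4 is placed in column 4, so R1C4 = 5.
Cage d needs product 300, leaving R1C5 = 4.
The 4 cells of cage d must have product 300; hence R2C4 = 3.
Column 5 already has 3, which forces R2C5 = 5.
Filled in: 3 1 2 5 4 / 4 2 1 3 5 / 5 3 4 1 2 / 2 5 3 4 1 / 1 4 5 2 3.

1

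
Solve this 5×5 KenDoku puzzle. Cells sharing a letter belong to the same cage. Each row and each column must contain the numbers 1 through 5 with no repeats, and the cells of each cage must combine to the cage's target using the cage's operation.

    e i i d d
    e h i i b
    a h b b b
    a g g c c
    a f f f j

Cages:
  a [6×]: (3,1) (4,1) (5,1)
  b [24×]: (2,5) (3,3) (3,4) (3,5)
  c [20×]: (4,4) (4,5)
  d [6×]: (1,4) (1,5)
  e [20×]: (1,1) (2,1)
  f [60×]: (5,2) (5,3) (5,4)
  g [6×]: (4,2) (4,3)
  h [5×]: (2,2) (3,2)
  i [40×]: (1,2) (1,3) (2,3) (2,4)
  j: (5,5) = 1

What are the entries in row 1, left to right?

5 4 1 3 2

J is a freebie, leaving (5,5) = 1.
Row 2 needs a 3, and only (2,5) is open for it.
The two cells of cage d must have product 6, leaving (1,4) = 3.
Column 5 now contains 3, leaving (1,5) = 2.
Column 5 already has 2, leaving (3,5) = 4.
Column 5 now contains 4, so (4,5) = 5.
Row 4 now contains 5, leaving (4,4) = 4.
Column 4 already has 4, leaving (5,4) = 5.
In row 3, 3 can only go at (3,1), so (3,1) = 3.
The 3 cells of cage a must have product 6, so (4,1) = 1.
Column 1 now contains 3; hence (5,1) = 2.
In row 3, 5 can only go at (3,2), so (3,2) = 5.
5 is placed in column 2, leaving (2,2) = 1.
Row 2 already has 1, leaving (2,4) = 2.
Column 4 now contains 2, so (3,4) = 1.
Column 2 now contains 1; hence (1,2) = 4.
Cage i needs product 40, leaving (1,3) = 1.
Cage i needs product 40, leaving (2,3) = 5.
1 is placed in row 3; hence (3,3) = 2.
Column 3 already has 2, leaving (4,3) = 3.
Column 2 already has 4, so (5,2) = 3.
Column 3 already has 3; hence (5,3) = 4.
Row 1 already has 4, which forces (1,1) = 5.
5 is placed in row 2, so (2,1) = 4.
Row 4 already has 3, so (4,2) = 2.
Filled in: 5 4 1 3 2 / 4 1 5 2 3 / 3 5 2 1 4 / 1 2 3 4 5 / 2 3 4 5 1.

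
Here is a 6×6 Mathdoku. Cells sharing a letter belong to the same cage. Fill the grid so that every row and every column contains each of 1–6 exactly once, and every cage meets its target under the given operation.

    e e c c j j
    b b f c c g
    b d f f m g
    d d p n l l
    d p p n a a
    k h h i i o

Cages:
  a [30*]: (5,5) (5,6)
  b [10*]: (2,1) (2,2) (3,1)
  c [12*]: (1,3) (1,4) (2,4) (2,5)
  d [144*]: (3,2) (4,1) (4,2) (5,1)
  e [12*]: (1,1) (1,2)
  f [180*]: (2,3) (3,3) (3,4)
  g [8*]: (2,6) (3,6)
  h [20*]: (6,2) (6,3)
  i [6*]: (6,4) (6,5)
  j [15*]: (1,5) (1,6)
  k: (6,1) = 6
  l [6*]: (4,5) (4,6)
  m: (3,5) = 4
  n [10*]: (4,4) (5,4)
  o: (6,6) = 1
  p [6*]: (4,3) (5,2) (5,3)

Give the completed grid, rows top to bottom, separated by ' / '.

2 6 1 4 5 3 / 5 2 6 1 3 4 / 1 3 5 6 4 2 / 3 4 2 5 1 6 / 4 1 3 2 6 5 / 6 5 4 3 2 1

Cage f needs product 180; hence (2,3) = 6.
The 3 cells of cage f must have product 180, leaving (3,3) = 5.
The 3 cells of cage f must have product 180; hence (3,4) = 6.
Cage m is given, which forces (3,5) = 4.
Row 3 already has 4, so (3,6) = 2.
Cage k is a single given cell, leaving (6,1) = 6.
Column 3 now contains 5; hence (6,3) = 4.
Cage o is a single given cell, so (6,6) = 1.
Column 6 already has 2, leaving (2,6) = 4.
Row 3 already has 2, so (3,1) = 1.
The 4 cells of cage d must have product 144, which forces (3,2) = 3.
Row 6 now contains 4, which forces (6,2) = 5.
Cage b needs product 10; hence (2,1) = 5.
Column 2 now contains 5, leaving (2,2) = 2.
Column 2 now contains 2; hence (5,2) = 1.
Cage c needs product 12, which forces (1,3) = 1.
Cage c needs product 12, leaving (1,4) = 4.
Cage e's pair has product 12; hence (1,1) = 2.
Row 1 now contains 4; hence (1,2) = 6.
Column 2 now contains 6, leaving (4,2) = 4.
2 is placed in column 1, leaving (5,1) = 4.
4 is placed in row 4, so (4,1) = 3.
Row 4 already has 3, leaving (4,3) = 2.
Row 4 already has 2, leaving (4,4) = 5.
Row 4 already has 2, which forces (4,5) = 1.
Row 4 already has 3; hence (4,6) = 6.
Column 3 already has 2, leaving (5,3) = 3.
Column 4 now contains 5, which forces (5,4) = 2.
Column 6 now contains 6, which forces (5,6) = 5.
Column 4 already has 2; hence (6,4) = 3.
Row 6 already has 3, which forces (6,5) = 2.
The two cells of cage j must have product 15, so (1,5) = 5.
Column 6 now contains 5, which forces (1,6) = 3.
Column 4 already has 3, so (2,4) = 1.
Column 5 already has 1, which forces (2,5) = 3.
Row 5 already has 5; hence (5,5) = 6.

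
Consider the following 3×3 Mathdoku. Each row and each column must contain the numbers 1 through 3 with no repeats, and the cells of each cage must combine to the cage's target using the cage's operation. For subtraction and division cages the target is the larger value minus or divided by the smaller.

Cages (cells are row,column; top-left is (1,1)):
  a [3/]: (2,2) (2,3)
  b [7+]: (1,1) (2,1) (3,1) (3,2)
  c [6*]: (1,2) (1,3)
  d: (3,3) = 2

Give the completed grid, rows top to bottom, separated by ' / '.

1 2 3 / 2 3 1 / 3 1 2

Cage b needs sum 7, leaving (3,2) = 1.
Cage d is a single given cell, leaving (3,3) = 2.
Cage c needs two cells with product 6, so (1,2) = 2.
2 is placed in column 3, leaving (1,3) = 3.
Column 2 already has 1, leaving (2,2) = 3.
Cage a's pair has quotient 3; hence (2,3) = 1.
2 is placed in row 3; hence (3,1) = 3.
Row 1 now contains 2; hence (1,1) = 1.
Row 2 now contains 1, leaving (2,1) = 2.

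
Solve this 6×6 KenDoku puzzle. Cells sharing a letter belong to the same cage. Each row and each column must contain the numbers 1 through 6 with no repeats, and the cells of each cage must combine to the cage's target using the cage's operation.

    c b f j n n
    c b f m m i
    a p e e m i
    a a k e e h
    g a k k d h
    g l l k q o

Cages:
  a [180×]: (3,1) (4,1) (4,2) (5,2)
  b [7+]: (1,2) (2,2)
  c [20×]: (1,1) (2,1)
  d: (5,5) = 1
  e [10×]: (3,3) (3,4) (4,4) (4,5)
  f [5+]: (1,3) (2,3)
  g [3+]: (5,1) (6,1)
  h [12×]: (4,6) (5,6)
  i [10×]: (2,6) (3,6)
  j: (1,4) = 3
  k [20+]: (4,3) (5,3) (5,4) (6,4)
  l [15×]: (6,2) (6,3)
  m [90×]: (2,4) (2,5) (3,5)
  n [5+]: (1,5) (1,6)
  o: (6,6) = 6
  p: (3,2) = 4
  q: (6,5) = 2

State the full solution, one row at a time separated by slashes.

5 6 2 3 4 1 / 4 1 3 5 6 2 / 6 4 1 2 3 5 / 3 2 6 1 5 4 / 2 5 4 6 1 3 / 1 3 5 4 2 6

J is a freebie, leaving (1,4) = 3.
Cage p is a single given cell, leaving (3,2) = 4.
Cage d is a single given cell; hence (5,5) = 1.
Cage q is given, which forces (6,5) = 2.
Cage o is a single given cell, leaving (6,6) = 6.
Column 5 already has 2, so (1,5) = 4.
Cage n needs two cells with sum 5, leaving (1,6) = 1.
Cage e has product 10, so (3,3) = 1.
The 4 cells of cage e must have product 10; hence (3,4) = 2.
Row 3 now contains 2, leaving (3,6) = 5.
Cage e has product 10; hence (4,4) = 1.
Column 5 already has 2, so (4,5) = 5.
Row 5 already has 1, which forces (5,1) = 2.
Row 6 now contains 2; hence (6,1) = 1.
Row 1 already has 4, so (1,1) = 5.
Row 1 already has 1; hence (1,3) = 2.
Cage c needs two cells with product 20, so (2,1) = 4.
The two cells of cage f must have sum 5, so (2,3) = 3.
The 3 cells of cage m must have product 90; hence (2,4) = 5.
Row 2 already has 3, which forces (2,5) = 6.
5 is placed in column 6, leaving (2,6) = 2.
6 is placed in column 5, so (3,5) = 3.
Cage a has product 180, leaving (5,2) = 5.
Row 5 already has 5, so (5,3) = 4.
4 is placed in row 5, which forces (5,4) = 6.
4 is placed in row 5, which forces (5,6) = 3.
5 is placed in column 2; hence (6,2) = 3.
Column 3 already has 3; hence (6,3) = 5.
Column 4 now contains 5; hence (6,4) = 4.
Row 1 already has 2, so (1,2) = 6.
2 is placed in row 2, so (2,2) = 1.
3 is placed in row 3, so (3,1) = 6.
The 4 cells of cage a must have product 180; hence (4,1) = 3.
Column 2 already has 3, so (4,2) = 2.
Column 3 now contains 4, leaving (4,3) = 6.
Column 6 already has 3, which forces (4,6) = 4.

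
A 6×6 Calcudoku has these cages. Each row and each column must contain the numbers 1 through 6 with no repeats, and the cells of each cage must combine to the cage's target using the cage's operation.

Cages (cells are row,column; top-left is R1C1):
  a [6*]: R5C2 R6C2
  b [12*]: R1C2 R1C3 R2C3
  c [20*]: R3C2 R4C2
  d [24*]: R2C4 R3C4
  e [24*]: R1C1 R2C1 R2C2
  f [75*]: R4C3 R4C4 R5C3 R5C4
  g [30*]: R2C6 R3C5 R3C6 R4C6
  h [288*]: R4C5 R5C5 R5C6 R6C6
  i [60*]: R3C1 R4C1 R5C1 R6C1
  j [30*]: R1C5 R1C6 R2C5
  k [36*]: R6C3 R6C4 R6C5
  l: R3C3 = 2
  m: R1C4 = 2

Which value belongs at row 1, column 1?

4

Cage m is given, leaving R1C4 = 2.
L is a freebie, so R3C3 = 2.
The 3 cells of cage k must have product 36; hence R6C5 = 2.
In row 6, 5 can only go at R6C1, so R6C1 = 5.
In row 6, 1 can only go at R6C2, so R6C2 = 1.
The two cells of cage a must have product 6; hence R5C2 = 6.
The only place for 4 in row 6 is R6C6.
The 4 cells of cage h must have product 288; hence R4C5 = 6.
Cage h needs product 288; hence R5C5 = 4.
Cage h needs product 288, so R5C6 = 3.
Cage j has product 30, so R1C6 = 6.
The 4 cells of cage g must have product 30, which forces R3C5 = 3.
Row 1 needs a 5, and only R1C5 is open for it.
Column 5 now contains 5, so R2C5 = 1.
Cage b needs product 12; hence R1C3 = 1.
1 is placed in column 3, leaving R5C3 = 5.
Row 5 now contains 5, so R5C4 = 1.
The 4 cells of cage i must have product 60; hence R3C1 = 6.
Row 3 already has 6, which forces R3C4 = 4.
Cage i has product 60; hence R4C1 = 1.
Column 3 now contains 5; hence R4C3 = 3.
Cage f has product 75, leaving R4C4 = 5.
Row 4 already has 5, so R4C6 = 2.
1 is placed in row 5, so R5C1 = 2.
3 is placed in column 3, which forces R6C3 = 6.
Row 6 already has 6, so R6C4 = 3.
Cage b needs product 12, which forces R1C2 = 3.
Cage e needs product 24; hence R2C2 = 2.
3 is placed in column 3, leaving R2C3 = 4.
Column 4 already has 4, which forces R2C4 = 6.
Column 6 already has 2, leaving R2C6 = 5.
4 is placed in row 3; hence R3C2 = 5.
The 4 cells of cage g must have product 30; hence R3C6 = 1.
Row 4 already has 5; hence R4C2 = 4.
Row 1 now contains 3, leaving R1C1 = 4.
Row 2 already has 4, which forces R2C1 = 3.
Completed grid: 4 3 1 2 5 6 / 3 2 4 6 1 5 / 6 5 2 4 3 1 / 1 4 3 5 6 2 / 2 6 5 1 4 3 / 5 1 6 3 2 4.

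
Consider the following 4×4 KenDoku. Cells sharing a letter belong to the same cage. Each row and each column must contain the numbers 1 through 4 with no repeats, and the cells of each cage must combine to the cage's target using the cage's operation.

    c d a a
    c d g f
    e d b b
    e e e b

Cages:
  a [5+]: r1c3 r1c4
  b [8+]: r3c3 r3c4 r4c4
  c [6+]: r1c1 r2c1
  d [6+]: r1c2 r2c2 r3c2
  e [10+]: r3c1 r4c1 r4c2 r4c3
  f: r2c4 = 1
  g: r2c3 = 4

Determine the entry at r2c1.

G is a freebie; hence r2c3 = 4.
Cage f is a single given cell, so r2c4 = 1.
The two cells of cage c must have sum 6; hence r1c1 = 4.
4 is placed in row 2, which forces r2c1 = 2.
2 is placed in row 2; hence r2c2 = 3.
The 4 cells of cage e must have sum 10, which forces r4c2 = 4.
Cage e needs sum 10, leaving r4c3 = 2.
Row 4 already has 2, leaving r4c4 = 3.
Column 3 already has 2, leaving r1c3 = 3.
3 is placed in column 4, leaving r1c4 = 2.
Cage e needs sum 10; hence r3c1 = 3.
3 is placed in column 3, leaving r3c3 = 1.
2 is placed in column 4; hence r3c4 = 4.
Row 4 already has 3, leaving r4c1 = 1.
Row 1 now contains 2, so r1c2 = 1.
Row 3 already has 1, which forces r3c2 = 2.
The full grid is 4 1 3 2 / 2 3 4 1 / 3 2 1 4 / 1 4 2 3.

2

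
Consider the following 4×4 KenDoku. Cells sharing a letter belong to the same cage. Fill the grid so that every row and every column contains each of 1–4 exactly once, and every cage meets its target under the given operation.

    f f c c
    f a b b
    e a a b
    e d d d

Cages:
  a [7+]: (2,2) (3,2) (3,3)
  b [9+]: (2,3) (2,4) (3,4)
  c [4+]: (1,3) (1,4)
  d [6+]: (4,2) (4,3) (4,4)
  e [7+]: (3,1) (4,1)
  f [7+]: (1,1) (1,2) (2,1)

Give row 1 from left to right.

In row 4, 4 can only go at (4,1), so (4,1) = 4.
Column 1 already has 4, leaving (3,1) = 3.
Cage f needs sum 7, leaving (1,2) = 4.
Cage a needs sum 7; hence (3,3) = 4.
Row 3 now contains 4, leaving (3,4) = 2.
The 3 cells of cage a must have sum 7, leaving (2,2) = 2.
Cage b has sum 9, leaving (2,3) = 3.
Cage b needs sum 9, so (2,4) = 4.
2 is placed in row 3, which forces (3,2) = 1.
1 is placed in column 2; hence (4,2) = 3.
3 is placed in row 4, so (4,4) = 1.
Cage f has sum 7, leaving (1,1) = 2.
Column 3 already has 3, leaving (1,3) = 1.
Column 4 now contains 1; hence (1,4) = 3.
Row 2 already has 2, leaving (2,1) = 1.
1 is placed in row 4, which forces (4,3) = 2.
Filled in: 2 4 1 3 / 1 2 3 4 / 3 1 4 2 / 4 3 2 1.

2 4 1 3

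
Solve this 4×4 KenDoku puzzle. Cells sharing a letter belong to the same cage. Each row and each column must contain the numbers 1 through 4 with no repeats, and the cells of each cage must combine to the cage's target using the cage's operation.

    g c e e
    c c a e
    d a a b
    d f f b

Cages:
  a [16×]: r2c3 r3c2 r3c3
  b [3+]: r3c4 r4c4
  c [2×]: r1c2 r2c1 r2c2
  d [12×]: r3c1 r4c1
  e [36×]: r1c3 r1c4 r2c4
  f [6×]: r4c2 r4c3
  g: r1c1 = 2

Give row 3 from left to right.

3 4 1 2

Cage g is a single given cell, leaving r1c1 = 2.
Cage c has product 2, which forces r1c2 = 1.
Cage e has product 36, leaving r1c3 = 3.
Cage e has product 36, so r1c4 = 4.
Cage c has product 2, so r2c1 = 1.
The 3 cells of cage c must have product 2, which forces r2c2 = 2.
2 is placed in row 2, which forces r2c3 = 4.
Cage e has product 36, so r2c4 = 3.
2 is placed in column 2, leaving r3c2 = 4.
Column 3 now contains 4, which forces r3c3 = 1.
Row 3 now contains 1, leaving r3c4 = 2.
2 is placed in column 2, so r4c2 = 3.
Column 3 now contains 3; hence r4c3 = 2.
2 is placed in column 4, so r4c4 = 1.
4 is placed in row 3, which forces r3c1 = 3.
Row 4 already has 3, which forces r4c1 = 4.
Filled in: 2 1 3 4 / 1 2 4 3 / 3 4 1 2 / 4 3 2 1.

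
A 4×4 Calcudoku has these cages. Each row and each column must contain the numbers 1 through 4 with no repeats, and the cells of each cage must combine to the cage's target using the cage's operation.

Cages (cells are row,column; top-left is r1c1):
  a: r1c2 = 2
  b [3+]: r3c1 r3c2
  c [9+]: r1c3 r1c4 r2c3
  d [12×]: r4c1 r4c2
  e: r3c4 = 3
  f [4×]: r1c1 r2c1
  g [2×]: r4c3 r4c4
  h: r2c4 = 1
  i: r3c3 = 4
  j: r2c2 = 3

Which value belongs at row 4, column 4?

2

Cage a is given, so r1c2 = 2.
Cage j is a single given cell, leaving r2c2 = 3.
Cage h is given; hence r2c4 = 1.
Column 2 now contains 2, so r3c2 = 1.
Cage i is given, leaving r3c3 = 4.
Cage e is given, so r3c4 = 3.
3 is placed in column 2, so r4c2 = 4.
1 is placed in column 4, so r4c4 = 2.
Cage f needs two cells with product 4, which forces r1c1 = 1.
Cage c has sum 9, which forces r1c3 = 3.
Column 4 already has 3, so r1c4 = 4.
1 is placed in row 2, which forces r2c1 = 4.
4 is placed in column 3, which forces r2c3 = 2.
Row 3 already has 1, so r3c1 = 2.
Row 4 now contains 4, which forces r4c1 = 3.
Row 4 now contains 2, which forces r4c3 = 1.
The full grid is 1 2 3 4 / 4 3 2 1 / 2 1 4 3 / 3 4 1 2.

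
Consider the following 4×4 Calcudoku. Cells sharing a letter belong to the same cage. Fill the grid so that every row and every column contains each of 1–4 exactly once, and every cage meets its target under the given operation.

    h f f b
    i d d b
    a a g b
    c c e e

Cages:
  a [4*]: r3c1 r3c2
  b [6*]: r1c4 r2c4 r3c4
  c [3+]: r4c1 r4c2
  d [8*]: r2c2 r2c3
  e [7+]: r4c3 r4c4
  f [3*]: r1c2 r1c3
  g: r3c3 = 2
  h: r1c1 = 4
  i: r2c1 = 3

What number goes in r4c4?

Cage h is given, leaving r1c1 = 4.
I is a freebie; hence r2c1 = 3.
Column 1 already has 4, so r3c1 = 1.
1 is placed in row 3, which forces r3c2 = 4.
Cage g is a single given cell, leaving r3c3 = 2.
Row 3 already has 2; hence r3c4 = 3.
1 is placed in column 1, which forces r4c1 = 2.
Row 4 already has 2, leaving r4c2 = 1.
3 is placed in column 4, leaving r4c4 = 4.
Column 2 now contains 1, leaving r1c2 = 3.
Cage f needs two cells with product 3, so r1c3 = 1.
Row 1 already has 1, which forces r1c4 = 2.
Column 2 now contains 4, which forces r2c2 = 2.
Column 3 now contains 2, so r2c3 = 4.
Column 4 already has 2, which forces r2c4 = 1.
Row 4 now contains 4, leaving r4c3 = 3.
The full grid is 4 3 1 2 / 3 2 4 1 / 1 4 2 3 / 2 1 3 4.

4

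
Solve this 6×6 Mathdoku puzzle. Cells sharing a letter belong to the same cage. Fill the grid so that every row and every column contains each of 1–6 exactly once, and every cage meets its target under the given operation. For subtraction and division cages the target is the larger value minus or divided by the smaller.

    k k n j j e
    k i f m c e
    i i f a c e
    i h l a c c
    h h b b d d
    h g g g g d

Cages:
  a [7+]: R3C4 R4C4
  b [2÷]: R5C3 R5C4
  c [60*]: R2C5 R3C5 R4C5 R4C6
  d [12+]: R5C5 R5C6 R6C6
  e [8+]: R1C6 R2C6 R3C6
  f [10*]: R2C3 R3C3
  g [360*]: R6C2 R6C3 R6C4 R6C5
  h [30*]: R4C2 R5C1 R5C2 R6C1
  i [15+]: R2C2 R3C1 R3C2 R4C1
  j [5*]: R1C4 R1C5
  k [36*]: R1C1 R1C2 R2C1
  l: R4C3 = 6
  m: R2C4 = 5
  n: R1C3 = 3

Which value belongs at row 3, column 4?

N is a freebie; hence R1C3 = 3.
Cage m is given, which forces R2C4 = 5.
Cage l is a single given cell; hence R4C3 = 6.
Column 4 now contains 5, so R1C4 = 1.
The two cells of cage j must have product 5, which forces R1C5 = 5.
Row 2 already has 5, so R2C3 = 2.
Cage f's pair has product 10, leaving R3C3 = 5.
Column 3 already has 5, so R6C3 = 4.
The 3 cells of cage e must have sum 8, so R1C6 = 4.
Cage k needs product 36, so R2C1 = 3.
Row 2 already has 3, which forces R2C6 = 1.
1 is placed in column 6; hence R3C6 = 3.
Cage c has product 60, leaving R4C6 = 5.
Column 3 already has 4, leaving R5C3 = 1.
The two cells of cage b must have quotient 2, so R5C4 = 2.
2 is placed in row 5; hence R5C6 = 6.
Cage g needs product 360, which forces R6C2 = 5.
6 is placed in column 6; hence R6C6 = 2.
Row 3 already has 3, which forces R3C4 = 4.
Cage h has product 30; hence R4C2 = 2.
The two cells of cage a must have sum 7, leaving R4C4 = 3.
Row 4 already has 3, which forces R4C5 = 1.
Row 5 already has 6, leaving R5C1 = 5.
Column 2 now contains 5, so R5C2 = 3.
The 3 cells of cage d must have sum 12, leaving R5C5 = 4.
Cage h needs product 30, so R6C1 = 1.
Column 4 already has 3, so R6C4 = 6.
6 is placed in row 6, leaving R6C5 = 3.
The 3 cells of cage k must have product 36, which forces R1C1 = 2.
Column 2 now contains 2; hence R1C2 = 6.
Cage i needs sum 15, which forces R2C2 = 4.
Column 5 now contains 4, which forces R2C5 = 6.
Column 1 already has 1, so R3C1 = 6.
The 4 cells of cage i must have sum 15, leaving R3C2 = 1.
Column 5 now contains 1, which forces R3C5 = 2.
1 is placed in row 4, so R4C1 = 4.
The full grid is 2 6 3 1 5 4 / 3 4 2 5 6 1 / 6 1 5 4 2 3 / 4 2 6 3 1 5 / 5 3 1 2 4 6 / 1 5 4 6 3 2.

4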